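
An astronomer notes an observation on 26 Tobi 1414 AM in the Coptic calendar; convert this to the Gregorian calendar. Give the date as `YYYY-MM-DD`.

Both dates share Julian Day Number 2341273; in the Gregorian calendar that is 31 January 1698 CE.

1698-01-31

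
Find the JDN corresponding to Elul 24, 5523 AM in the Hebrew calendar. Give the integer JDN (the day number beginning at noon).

In the Gregorian calendar the same day is 2 September 1763.
JDN 2400001 is 17 November 1858 CE (Gregorian), MJD 0; the target day is −34774 days from there, so JDN = 2365227.

2365227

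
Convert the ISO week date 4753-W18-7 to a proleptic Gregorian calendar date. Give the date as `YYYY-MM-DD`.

ISO week 1 of 4753 is the week containing the first Thursday of 4753.
Week 18, day 7 (Sunday) lands on 4753-05-03.

4753-05-03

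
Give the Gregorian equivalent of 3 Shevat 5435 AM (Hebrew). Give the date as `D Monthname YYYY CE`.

Julian Day Number of the source date = 2332871.
Converting JDN 2332871 to the Gregorian calendar gives 30 January 1675 CE.

30 January 1675 CE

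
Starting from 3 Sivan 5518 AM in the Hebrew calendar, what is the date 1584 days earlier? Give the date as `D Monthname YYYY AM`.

14 Shevat 5514 AM

JDN of 3 Sivan 5518 AM = 2363316.
2363316 − 1584 = 2361732.
JDN 2361732 in the Hebrew calendar is 14 Shevat 5514 AM.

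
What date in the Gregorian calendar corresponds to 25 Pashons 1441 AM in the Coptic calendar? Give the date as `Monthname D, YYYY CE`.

Julian Day Number of the source date = 2351254.
Converting JDN 2351254 to the Gregorian calendar gives 31 May 1725 CE.

May 31, 1725 CE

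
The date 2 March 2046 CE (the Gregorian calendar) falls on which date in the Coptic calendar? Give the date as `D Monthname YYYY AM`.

Both dates share Julian Day Number 2468407; in the Coptic calendar that is 23 Meshir 1762 AM.

23 Meshir 1762 AM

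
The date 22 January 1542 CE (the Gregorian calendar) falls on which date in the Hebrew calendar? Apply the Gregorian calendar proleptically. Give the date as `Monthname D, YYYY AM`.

Tevet 24, 5302 AM

Both dates share Julian Day Number 2284285; in the Hebrew calendar that is 24 Tevet 5302 AM.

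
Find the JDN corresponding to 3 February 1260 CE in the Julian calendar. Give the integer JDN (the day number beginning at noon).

2181306

In the proleptic Gregorian calendar the same day is 10 February 1260.
JDN 2299161 is 15 October 1582 CE (Gregorian); the target day is −117855 days from there, so JDN = 2181306.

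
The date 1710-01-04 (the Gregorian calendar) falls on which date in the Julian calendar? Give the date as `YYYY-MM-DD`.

1709-12-24

At this point the Julian calendar is 11 days behind the Gregorian.
4 January 1710 Gregorian − 11 days → 24 December 1709 Julian.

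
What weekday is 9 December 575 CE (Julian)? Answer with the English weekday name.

Equivalently 11 December 575 Gregorian, JDN 1931419.
JDN 1931419 mod 7 = 0, and JDN 0 was a Monday, so this is a Monday.

Monday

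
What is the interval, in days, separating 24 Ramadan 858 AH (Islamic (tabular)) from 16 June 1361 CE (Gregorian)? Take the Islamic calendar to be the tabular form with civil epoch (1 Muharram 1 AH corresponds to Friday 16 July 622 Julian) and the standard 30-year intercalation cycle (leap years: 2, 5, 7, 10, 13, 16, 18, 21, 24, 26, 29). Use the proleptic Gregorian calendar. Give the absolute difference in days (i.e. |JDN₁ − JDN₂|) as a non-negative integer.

JDN of the first date = 2252391.
JDN of the second date = 2218322.
|2218322 − 2252391| = 34069.

34069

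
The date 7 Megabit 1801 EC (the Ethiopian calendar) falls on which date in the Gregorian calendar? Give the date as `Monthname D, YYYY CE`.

March 15, 1809 CE

Julian Day Number of the source date = 2381857.
Converting JDN 2381857 to the Gregorian calendar gives 15 March 1809 CE.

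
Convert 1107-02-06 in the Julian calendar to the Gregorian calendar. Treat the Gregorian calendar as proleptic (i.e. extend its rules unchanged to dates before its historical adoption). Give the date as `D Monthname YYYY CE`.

13 February 1107 CE

At this point the Julian calendar is 7 days behind the Gregorian.
6 February 1107 Julian + 7 days → 13 February 1107 Gregorian.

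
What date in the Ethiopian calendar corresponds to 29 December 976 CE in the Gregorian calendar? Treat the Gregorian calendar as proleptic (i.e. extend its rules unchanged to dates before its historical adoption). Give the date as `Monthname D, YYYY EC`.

Julian Day Number of the source date = 2077900.
Converting JDN 2077900 to the Ethiopian calendar gives 28 Tahsas 969 EC.

Tahsas 28, 969 EC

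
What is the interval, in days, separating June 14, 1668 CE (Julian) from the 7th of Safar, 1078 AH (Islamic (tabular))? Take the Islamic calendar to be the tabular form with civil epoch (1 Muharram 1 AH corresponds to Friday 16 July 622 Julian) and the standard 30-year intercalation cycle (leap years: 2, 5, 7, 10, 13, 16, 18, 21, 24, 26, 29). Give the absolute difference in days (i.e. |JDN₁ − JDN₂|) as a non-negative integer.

331

JDN of the first date = 2330460.
JDN of the second date = 2330129.
|2330129 − 2330460| = 331.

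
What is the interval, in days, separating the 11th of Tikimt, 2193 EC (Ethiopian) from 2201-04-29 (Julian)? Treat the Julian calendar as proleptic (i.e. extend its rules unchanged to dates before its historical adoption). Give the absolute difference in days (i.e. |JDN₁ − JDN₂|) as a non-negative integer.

203

First date → JDN 2524889; second date → JDN 2525092.
The interval is |2524889 − 2525092| = 203 days.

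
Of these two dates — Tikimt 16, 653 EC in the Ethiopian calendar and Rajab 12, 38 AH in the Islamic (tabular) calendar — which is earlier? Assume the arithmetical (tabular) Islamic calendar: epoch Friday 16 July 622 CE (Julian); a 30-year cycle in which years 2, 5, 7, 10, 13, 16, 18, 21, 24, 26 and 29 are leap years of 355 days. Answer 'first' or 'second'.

First date → JDN 1962409; second date → JDN 1961740.
JDN 1961740 < JDN 1962409, so the second date is earlier.

second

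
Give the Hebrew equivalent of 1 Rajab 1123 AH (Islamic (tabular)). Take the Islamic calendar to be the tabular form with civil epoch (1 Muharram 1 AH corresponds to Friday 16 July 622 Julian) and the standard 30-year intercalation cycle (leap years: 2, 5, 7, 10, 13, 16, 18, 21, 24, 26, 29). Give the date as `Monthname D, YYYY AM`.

Julian Day Number of the source date = 2346216.
Converting JDN 2346216 to the Hebrew calendar gives 30 Av 5471 AM.

Av 30, 5471 AM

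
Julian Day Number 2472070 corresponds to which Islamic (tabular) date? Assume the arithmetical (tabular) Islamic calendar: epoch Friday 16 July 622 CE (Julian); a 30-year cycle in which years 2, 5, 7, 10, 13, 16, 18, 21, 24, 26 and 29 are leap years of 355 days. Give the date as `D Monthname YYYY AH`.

The Gregorian equivalent of JDN 2472070 is 12 March 2056.
In the tabular Islamic calendar that day is 24 Sha'ban 1478 AH.

24 Sha'ban 1478 AH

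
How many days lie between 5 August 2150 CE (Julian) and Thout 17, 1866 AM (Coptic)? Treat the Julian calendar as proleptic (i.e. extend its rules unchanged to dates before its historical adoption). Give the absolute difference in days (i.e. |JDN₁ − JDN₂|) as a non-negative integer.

325

First date → JDN 2506562; second date → JDN 2506237.
The interval is |2506562 − 2506237| = 325 days.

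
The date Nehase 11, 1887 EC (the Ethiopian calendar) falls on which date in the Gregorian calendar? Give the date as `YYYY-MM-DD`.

1895-08-16

Julian Day Number of the source date = 2413422.
Converting JDN 2413422 to the Gregorian calendar gives 16 August 1895 CE.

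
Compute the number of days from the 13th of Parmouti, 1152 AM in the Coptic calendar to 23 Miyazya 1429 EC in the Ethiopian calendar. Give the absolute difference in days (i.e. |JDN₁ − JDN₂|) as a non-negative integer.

375

JDN of the first date = 2245655.
JDN of the second date = 2246030.
|2246030 − 2245655| = 375.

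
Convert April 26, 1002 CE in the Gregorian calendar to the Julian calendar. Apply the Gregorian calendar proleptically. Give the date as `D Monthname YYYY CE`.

The Julian–Gregorian offset here is 6 days (Julian trailing).
26 April 1002 Gregorian − 6 days → 20 April 1002 Julian.

20 April 1002 CE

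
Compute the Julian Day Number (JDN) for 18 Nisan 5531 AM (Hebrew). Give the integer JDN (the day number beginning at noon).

2367996

Equivalently 2 April 1771 (Gregorian).
JDN 2299161 is 15 October 1582 CE (Gregorian); the target day is +68835 days from there, so JDN = 2367996.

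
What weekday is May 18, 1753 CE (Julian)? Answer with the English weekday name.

Equivalently 29 May 1753 Gregorian, JDN 2361479.
Since JDN mod 7 = 1 (0 = Monday), the day is Tuesday.

Tuesday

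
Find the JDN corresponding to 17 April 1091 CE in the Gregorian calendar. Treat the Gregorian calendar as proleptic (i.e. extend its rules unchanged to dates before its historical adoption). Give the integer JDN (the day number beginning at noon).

2119646

JDN 2299161 is 15 October 1582 CE (Gregorian); the target day is −179515 days from there, so JDN = 2119646.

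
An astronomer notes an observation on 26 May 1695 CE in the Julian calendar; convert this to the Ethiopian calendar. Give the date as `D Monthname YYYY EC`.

The source date corresponds to 5 June 1695 in the Gregorian calendar (JDN 2340302).
That day falls on 1 Sene 1687 EC in the Ethiopian calendar.

1 Sene 1687 EC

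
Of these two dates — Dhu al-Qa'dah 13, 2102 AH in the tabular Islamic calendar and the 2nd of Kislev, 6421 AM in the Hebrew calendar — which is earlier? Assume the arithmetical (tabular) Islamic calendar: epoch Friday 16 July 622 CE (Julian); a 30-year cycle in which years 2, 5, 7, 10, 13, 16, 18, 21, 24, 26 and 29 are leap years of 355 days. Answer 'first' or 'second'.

second

Converting both to JDN: 2693271 vs 2692935; the smaller is the second.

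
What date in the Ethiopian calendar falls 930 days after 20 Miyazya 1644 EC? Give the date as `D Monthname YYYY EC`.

5 Hidar 1647 EC

Counting 930 days forward from JDN 2324556 reaches JDN 2325486, which is 5 Hidar 1647 EC.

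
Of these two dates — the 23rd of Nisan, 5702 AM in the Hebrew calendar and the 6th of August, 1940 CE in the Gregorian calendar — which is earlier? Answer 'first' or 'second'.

second

First date → JDN 2430460; second date → JDN 2429848.
JDN 2429848 < JDN 2430460, so the second date is earlier.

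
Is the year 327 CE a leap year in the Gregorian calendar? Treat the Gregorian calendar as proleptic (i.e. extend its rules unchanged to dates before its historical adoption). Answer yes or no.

no

327 is not divisible by 4, so it is a common year.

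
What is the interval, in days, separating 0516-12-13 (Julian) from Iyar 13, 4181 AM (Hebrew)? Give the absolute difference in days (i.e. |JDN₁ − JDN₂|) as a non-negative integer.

JDN of the first date = 1909874.
JDN of the second date = 1874949.
|1874949 − 1909874| = 34925.

34925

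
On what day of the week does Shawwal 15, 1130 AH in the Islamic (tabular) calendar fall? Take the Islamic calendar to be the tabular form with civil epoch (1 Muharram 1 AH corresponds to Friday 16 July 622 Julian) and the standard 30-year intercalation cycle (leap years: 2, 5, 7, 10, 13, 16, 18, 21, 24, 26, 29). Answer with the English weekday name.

Sunday

Equivalently 11 September 1718 Gregorian, JDN 2348800.
Since JDN mod 7 = 6 (0 = Monday), the day is Sunday.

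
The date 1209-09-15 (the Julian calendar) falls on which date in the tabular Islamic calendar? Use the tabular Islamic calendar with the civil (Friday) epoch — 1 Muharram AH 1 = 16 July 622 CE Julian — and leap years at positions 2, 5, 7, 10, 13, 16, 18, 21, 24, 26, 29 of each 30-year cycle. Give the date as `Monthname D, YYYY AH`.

Rabi' al-Awwal 13, 606 AH

Julian Day Number of the source date = 2162903.
Converting JDN 2162903 to the tabular Islamic calendar gives 13 Rabi' al-Awwal 606 AH.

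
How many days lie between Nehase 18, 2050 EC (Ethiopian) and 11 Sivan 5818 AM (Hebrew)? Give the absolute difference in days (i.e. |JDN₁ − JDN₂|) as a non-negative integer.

JDN of the first date = 2472965.
JDN of the second date = 2472883.
|2472883 − 2472965| = 82.

82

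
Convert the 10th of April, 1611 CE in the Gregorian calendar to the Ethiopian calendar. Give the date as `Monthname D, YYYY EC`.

Miyazya 5, 1603 EC

Julian Day Number of the source date = 2309565.
Converting JDN 2309565 to the Ethiopian calendar gives 5 Miyazya 1603 EC.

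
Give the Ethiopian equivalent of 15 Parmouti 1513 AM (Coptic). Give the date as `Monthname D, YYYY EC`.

Julian Day Number of the source date = 2377512.
Converting JDN 2377512 to the Ethiopian calendar gives 15 Miyazya 1789 EC.

Miyazya 15, 1789 EC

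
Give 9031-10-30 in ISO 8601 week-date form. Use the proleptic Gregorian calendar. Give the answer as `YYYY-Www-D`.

The weekday is Sunday (ISO weekday 7).
That Sunday belongs to ISO week 43 of ISO year 9031.

9031-W43-7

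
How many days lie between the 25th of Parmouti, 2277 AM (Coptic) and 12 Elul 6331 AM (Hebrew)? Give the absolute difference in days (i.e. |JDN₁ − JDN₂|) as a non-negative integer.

First date → JDN 2656573; second date → JDN 2660344.
The interval is |2656573 − 2660344| = 3771 days.

3771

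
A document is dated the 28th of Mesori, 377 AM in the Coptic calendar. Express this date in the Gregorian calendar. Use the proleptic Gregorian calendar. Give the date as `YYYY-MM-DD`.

0661-08-24

Julian Day Number of the source date = 1962721.
Converting JDN 1962721 to the Gregorian calendar gives 24 August 661 CE.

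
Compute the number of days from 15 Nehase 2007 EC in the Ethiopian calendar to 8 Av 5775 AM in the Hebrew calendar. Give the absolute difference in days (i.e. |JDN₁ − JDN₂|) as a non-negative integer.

First date → JDN 2457256; second date → JDN 2457228.
The interval is |2457256 − 2457228| = 28 days.

28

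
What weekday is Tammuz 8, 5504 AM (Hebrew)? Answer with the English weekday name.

In the Gregorian calendar this is 18 June 1744 (JDN 2358212).
Since JDN mod 7 = 3 (0 = Monday), the day is Thursday.

Thursday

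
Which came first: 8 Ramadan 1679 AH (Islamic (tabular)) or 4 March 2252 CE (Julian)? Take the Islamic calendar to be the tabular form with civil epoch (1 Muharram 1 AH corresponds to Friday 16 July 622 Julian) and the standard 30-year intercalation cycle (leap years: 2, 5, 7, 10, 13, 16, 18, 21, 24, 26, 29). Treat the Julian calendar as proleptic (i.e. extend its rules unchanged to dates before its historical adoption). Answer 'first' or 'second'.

First date → JDN 2543310; second date → JDN 2543664.
JDN 2543310 < JDN 2543664, so the first date is earlier.

first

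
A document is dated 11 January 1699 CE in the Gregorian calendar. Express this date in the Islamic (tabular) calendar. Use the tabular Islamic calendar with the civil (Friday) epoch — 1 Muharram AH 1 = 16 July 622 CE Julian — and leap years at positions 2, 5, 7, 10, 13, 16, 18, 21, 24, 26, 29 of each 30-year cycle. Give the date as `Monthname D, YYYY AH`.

Julian Day Number of the source date = 2341618.
Converting JDN 2341618 to the tabular Islamic calendar gives 9 Rajab 1110 AH.

Rajab 9, 1110 AH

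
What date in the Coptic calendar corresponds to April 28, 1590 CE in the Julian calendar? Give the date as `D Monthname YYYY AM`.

Julian Day Number of the source date = 2301923.
Converting JDN 2301923 to the Coptic calendar gives 3 Pashons 1306 AM.

3 Pashons 1306 AM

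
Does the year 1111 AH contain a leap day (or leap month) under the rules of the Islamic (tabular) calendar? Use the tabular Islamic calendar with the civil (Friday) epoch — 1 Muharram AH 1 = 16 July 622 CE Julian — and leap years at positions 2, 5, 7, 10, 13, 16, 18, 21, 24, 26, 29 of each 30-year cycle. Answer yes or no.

no

Year 1111 AH is year 1 of its 30-year cycle; leap positions are 2, 5, 7, 10, 13, 16, 18, 21, 24, 26, 29, so it is a common year (354 days).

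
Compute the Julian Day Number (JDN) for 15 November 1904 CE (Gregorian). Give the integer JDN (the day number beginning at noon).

2416800

JDN 2299161 is 15 October 1582 CE (Gregorian); the target day is +117639 days from there, so JDN = 2416800.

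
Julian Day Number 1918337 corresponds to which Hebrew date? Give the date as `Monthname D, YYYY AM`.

The proleptic Gregorian equivalent of JDN 1918337 is 16 February 540.
In the Hebrew calendar that day is Adar I 21, 4300 AM.

Adar I 21, 4300 AM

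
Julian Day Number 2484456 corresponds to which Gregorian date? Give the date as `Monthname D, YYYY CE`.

JDN 2451545 is 1 Jan 2000; 2484456 is +32911 days from there.

February 8, 2090 CE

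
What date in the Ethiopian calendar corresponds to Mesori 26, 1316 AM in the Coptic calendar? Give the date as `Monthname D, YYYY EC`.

The source date corresponds to 29 August 1600 in the Gregorian calendar (JDN 2305689).
That day falls on 26 Nehase 1592 EC in the Ethiopian calendar.

Nehase 26, 1592 EC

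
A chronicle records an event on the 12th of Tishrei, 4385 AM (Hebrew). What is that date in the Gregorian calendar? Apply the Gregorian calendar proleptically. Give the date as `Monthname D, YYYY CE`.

Both dates share Julian Day Number 1949248; in the Gregorian calendar that is 4 October 624 CE.

October 4, 624 CE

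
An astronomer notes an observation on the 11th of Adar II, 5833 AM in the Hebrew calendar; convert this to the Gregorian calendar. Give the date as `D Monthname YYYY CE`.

20 March 2073 CE

Julian Day Number of the source date = 2478287.
Converting JDN 2478287 to the Gregorian calendar gives 20 March 2073 CE.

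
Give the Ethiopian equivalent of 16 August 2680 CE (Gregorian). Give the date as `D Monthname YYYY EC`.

Both dates share Julian Day Number 2700138; in the Ethiopian calendar that is 5 Nehase 2672 EC.

5 Nehase 2672 EC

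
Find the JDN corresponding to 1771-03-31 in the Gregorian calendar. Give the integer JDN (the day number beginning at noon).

JDN 2299161 is 15 October 1582 CE (Gregorian); the target day is +68833 days from there, so JDN = 2367994.

2367994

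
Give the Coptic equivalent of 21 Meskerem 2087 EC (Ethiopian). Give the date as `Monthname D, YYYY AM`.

Julian Day Number of the source date = 2486152.
Converting JDN 2486152 to the Coptic calendar gives 21 Thout 1811 AM.

Thout 21, 1811 AM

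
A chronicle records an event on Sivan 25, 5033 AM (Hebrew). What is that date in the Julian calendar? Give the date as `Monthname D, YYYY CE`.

Julian Day Number of the source date = 2186184.
Converting JDN 2186184 to the Julian calendar gives 12 June 1273 CE.

June 12, 1273 CE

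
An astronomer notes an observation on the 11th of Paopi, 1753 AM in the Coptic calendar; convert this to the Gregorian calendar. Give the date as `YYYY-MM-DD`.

Julian Day Number of the source date = 2464988.
Converting JDN 2464988 to the Gregorian calendar gives 21 October 2036 CE.

2036-10-21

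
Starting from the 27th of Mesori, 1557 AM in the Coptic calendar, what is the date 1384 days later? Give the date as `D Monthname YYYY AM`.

10 Paoni 1561 AM

JDN of the 27th of Mesori, 1557 AM = 2393715.
2393715 + 1384 = 2395099.
JDN 2395099 in the Coptic calendar is 10 Paoni 1561 AM.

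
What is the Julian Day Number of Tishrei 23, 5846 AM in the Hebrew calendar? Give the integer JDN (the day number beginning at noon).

2482876

In the Gregorian calendar the same day is 12 October 2085.
JDN 2299161 is 15 October 1582 CE (Gregorian); the target day is +183715 days from there, so JDN = 2482876.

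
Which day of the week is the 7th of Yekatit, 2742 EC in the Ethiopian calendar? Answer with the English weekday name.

Monday

In the Gregorian calendar this is 20 February 2750 (JDN 2725527).
2725527 ≡ 0 (mod 7); counting from Monday = 0 gives Monday.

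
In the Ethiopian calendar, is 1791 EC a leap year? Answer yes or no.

1791 mod 4 = 3; in the Ethiopian calendar a year is leap when year mod 4 = 3, so it is a leap year.

yes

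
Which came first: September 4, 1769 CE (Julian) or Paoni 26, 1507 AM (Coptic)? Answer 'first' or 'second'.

Converting both to JDN: 2367432 vs 2375391; the smaller is the first.

first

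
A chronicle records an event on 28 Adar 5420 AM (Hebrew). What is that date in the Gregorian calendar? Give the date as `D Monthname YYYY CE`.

11 March 1660 CE

Both dates share Julian Day Number 2327433; in the Gregorian calendar that is 11 March 1660 CE.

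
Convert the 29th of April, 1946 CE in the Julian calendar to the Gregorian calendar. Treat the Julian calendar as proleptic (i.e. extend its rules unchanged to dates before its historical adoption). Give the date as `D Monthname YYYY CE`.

For dates in this range the Gregorian date is 13 days ahead of the Julian.
29 April 1946 Julian + 13 days → 12 May 1946 Gregorian.

12 May 1946 CE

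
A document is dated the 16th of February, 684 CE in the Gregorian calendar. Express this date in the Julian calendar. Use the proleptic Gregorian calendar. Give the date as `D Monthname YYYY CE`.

13 February 684 CE

The Julian–Gregorian offset here is 3 days (Julian trailing).
16 February 684 Gregorian − 3 days → 13 February 684 Julian.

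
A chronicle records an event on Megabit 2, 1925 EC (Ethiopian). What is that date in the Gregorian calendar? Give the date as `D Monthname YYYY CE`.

Julian Day Number of the source date = 2427143.
Converting JDN 2427143 to the Gregorian calendar gives 11 March 1933 CE.

11 March 1933 CE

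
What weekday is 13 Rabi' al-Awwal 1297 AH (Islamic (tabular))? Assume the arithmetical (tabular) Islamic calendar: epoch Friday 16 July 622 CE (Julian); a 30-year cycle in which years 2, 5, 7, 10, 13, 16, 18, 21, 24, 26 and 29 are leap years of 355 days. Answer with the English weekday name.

Equivalently 24 February 1880 Gregorian, JDN 2407770.
JDN 2407770 mod 7 = 1, and JDN 0 was a Monday, so this is a Tuesday.

Tuesday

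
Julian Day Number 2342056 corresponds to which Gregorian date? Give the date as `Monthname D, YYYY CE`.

Counting from JDN 2299161 = 15 Oct 1582 gives an offset of 42895 days.

March 25, 1700 CE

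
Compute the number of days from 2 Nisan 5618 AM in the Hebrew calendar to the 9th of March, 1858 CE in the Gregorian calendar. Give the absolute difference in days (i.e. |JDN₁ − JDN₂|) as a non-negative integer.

8

First date → JDN 2399756; second date → JDN 2399748.
The interval is |2399756 − 2399748| = 8 days.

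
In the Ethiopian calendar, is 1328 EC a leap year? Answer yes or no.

1328 mod 4 = 0; in the Ethiopian calendar a year is leap when year mod 4 = 3, so it is a common year.

no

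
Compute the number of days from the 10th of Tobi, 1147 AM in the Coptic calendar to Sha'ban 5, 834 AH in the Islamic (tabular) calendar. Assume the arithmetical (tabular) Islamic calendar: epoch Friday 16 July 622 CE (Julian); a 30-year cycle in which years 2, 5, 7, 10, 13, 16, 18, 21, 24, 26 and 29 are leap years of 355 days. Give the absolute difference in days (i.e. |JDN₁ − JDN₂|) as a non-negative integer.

103

JDN of the first date = 2243735.
JDN of the second date = 2243838.
|2243838 − 2243735| = 103.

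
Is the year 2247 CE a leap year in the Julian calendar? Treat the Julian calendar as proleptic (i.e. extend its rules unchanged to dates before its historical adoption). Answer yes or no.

2247 mod 4 = 3, so it is a common year in the Julian calendar.

no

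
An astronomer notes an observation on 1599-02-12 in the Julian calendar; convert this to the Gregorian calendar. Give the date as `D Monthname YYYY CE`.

22 February 1599 CE

The Julian–Gregorian offset here is 10 days (Julian trailing).
12 February 1599 Julian + 10 days → 22 February 1599 Gregorian.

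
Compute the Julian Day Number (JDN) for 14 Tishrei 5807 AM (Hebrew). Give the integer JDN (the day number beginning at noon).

In the Gregorian calendar the same day is 14 October 2046.
JDN 2400001 is 17 November 1858 CE (Gregorian), MJD 0; the target day is +68632 days from there, so JDN = 2468633.

2468633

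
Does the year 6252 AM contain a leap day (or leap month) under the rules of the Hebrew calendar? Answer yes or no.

Hebrew year 6252 is year 1 of its 19-year Metonic cycle; leap years are at positions 3, 6, 8, 11, 14, 17, 19, so it is a common year (12 months).

no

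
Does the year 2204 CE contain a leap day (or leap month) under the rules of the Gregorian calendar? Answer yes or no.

2204 is divisible by 4 and not by 100, so it is a leap year.

yes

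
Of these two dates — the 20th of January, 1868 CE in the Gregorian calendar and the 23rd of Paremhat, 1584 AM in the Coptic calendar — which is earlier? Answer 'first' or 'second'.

First date → JDN 2403352; second date → JDN 2403423.
JDN 2403352 < JDN 2403423, so the first date is earlier.

first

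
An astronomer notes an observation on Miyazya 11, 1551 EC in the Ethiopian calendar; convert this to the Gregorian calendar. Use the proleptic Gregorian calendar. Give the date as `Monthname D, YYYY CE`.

April 16, 1559 CE

Julian Day Number of the source date = 2290578.
Converting JDN 2290578 to the Gregorian calendar gives 16 April 1559 CE.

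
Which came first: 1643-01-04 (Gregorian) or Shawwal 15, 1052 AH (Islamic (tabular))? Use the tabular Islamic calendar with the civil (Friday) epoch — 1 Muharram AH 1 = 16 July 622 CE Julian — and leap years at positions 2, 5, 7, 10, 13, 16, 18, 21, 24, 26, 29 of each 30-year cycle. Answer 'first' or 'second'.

first

First date → JDN 2321157; second date → JDN 2321159.
JDN 2321157 < JDN 2321159, so the first date is earlier.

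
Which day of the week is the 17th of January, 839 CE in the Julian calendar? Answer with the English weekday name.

In the proleptic Gregorian calendar this is 21 January 839 (JDN 2027519).
Since JDN mod 7 = 4 (0 = Monday), the day is Friday.

Friday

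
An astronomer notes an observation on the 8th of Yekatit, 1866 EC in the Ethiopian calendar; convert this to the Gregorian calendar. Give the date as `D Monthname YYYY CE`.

14 February 1874 CE

Julian Day Number of the source date = 2405569.
Converting JDN 2405569 to the Gregorian calendar gives 14 February 1874 CE.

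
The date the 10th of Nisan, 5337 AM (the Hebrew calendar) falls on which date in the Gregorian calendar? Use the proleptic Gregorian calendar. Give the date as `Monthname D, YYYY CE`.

Both dates share Julian Day Number 2297144; in the Gregorian calendar that is 7 April 1577 CE.

April 7, 1577 CE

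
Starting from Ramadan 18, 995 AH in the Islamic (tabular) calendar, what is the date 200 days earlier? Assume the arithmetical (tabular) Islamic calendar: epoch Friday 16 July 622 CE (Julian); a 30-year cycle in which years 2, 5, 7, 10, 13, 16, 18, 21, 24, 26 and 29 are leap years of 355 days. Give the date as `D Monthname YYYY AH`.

Counting 200 days back from JDN 2300933 reaches JDN 2300733, which is 24 Safar 995 AH.

24 Safar 995 AH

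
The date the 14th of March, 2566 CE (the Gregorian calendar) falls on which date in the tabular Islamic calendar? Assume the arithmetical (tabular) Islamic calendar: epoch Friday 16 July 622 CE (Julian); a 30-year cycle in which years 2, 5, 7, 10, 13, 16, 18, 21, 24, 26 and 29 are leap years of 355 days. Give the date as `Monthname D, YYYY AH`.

Rabi' al-Thani 21, 2004 AH

Both dates share Julian Day Number 2658345; in the tabular Islamic calendar that is 21 Rabi' al-Thani 2004 AH.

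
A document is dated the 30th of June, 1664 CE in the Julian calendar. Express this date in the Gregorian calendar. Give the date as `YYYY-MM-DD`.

The Julian–Gregorian offset here is 10 days (Julian trailing).
30 June 1664 Julian + 10 days → 10 July 1664 Gregorian.

1664-07-10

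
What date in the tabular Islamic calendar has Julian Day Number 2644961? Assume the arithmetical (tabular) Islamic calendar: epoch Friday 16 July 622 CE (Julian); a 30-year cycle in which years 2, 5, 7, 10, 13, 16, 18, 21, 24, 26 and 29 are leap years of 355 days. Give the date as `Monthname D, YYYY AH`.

JDN 2644961 is 22 July 2529 in the Gregorian calendar.
In the tabular Islamic calendar that day is Rajab 15, 1966 AH.

Rajab 15, 1966 AH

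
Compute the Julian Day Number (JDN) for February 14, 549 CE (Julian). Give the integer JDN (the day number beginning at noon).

1921625

Equivalently 16 February 549 (proleptic Gregorian).
JDN 2299161 is 15 October 1582 CE (Gregorian); the target day is −377536 days from there, so JDN = 1921625.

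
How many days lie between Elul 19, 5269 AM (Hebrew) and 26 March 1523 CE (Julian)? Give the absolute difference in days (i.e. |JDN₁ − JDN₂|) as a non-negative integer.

JDN of the first date = 2272467.
JDN of the second date = 2277418.
|2277418 − 2272467| = 4951.

4951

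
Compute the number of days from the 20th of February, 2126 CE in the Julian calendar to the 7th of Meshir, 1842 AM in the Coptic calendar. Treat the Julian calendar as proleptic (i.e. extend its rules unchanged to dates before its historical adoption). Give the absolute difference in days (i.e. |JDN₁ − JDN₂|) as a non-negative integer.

19

JDN of the first date = 2497630.
JDN of the second date = 2497611.
|2497611 − 2497630| = 19.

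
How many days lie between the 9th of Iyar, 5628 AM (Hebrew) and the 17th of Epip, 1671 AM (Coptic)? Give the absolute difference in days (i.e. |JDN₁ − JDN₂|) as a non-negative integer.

JDN of the first date = 2403454.
JDN of the second date = 2435313.
|2435313 − 2403454| = 31859.

31859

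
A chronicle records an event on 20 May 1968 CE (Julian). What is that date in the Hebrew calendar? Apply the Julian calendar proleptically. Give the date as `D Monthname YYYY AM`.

6 Sivan 5728 AM

The source date corresponds to 2 June 1968 in the Gregorian calendar (JDN 2440010).
That day falls on 6 Sivan 5728 AM in the Hebrew calendar.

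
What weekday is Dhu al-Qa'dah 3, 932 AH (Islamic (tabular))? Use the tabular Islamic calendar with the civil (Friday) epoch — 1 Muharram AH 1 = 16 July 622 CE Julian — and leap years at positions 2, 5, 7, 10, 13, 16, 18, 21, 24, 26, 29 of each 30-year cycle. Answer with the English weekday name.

In the proleptic Gregorian calendar this is 21 August 1526 (JDN 2278652).
Since JDN mod 7 = 5 (0 = Monday), the day is Saturday.

Saturday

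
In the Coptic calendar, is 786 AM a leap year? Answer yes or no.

no

786 mod 4 = 2; in the Coptic calendar a year is leap when year mod 4 = 3, so it is a common year.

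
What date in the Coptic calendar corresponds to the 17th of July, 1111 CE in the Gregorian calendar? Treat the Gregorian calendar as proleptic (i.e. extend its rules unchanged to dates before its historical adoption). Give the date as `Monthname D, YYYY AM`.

Epip 16, 827 AM

Julian Day Number of the source date = 2127041.
Converting JDN 2127041 to the Coptic calendar gives 16 Epip 827 AM.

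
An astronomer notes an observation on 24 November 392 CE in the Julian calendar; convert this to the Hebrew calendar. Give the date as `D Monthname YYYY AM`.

Both dates share Julian Day Number 1864564; in the Hebrew calendar that is 23 Kislev 4153 AM.

23 Kislev 4153 AM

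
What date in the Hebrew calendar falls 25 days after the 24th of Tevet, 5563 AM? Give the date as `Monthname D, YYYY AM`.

The starting date is JDN 2379609; 2379609 + 25 = 2379634.
JDN 2379634 corresponds to Shevat 20, 5563 AM.

Shevat 20, 5563 AM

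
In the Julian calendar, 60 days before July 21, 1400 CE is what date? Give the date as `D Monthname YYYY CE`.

22 May 1400 CE

The starting date is JDN 2232610; 2232610 − 60 = 2232550.
JDN 2232550 corresponds to 22 May 1400 CE.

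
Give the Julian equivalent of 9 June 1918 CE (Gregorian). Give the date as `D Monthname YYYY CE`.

The Julian–Gregorian offset here is 13 days (Julian trailing).
9 June 1918 Gregorian − 13 days → 27 May 1918 Julian.

27 May 1918 CE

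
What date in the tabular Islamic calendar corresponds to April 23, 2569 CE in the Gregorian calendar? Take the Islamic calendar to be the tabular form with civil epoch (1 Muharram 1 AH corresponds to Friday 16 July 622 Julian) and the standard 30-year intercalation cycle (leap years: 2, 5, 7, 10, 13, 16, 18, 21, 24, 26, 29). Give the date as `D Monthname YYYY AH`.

5 Rajab 2007 AH

Julian Day Number of the source date = 2659481.
Converting JDN 2659481 to the tabular Islamic calendar gives 5 Rajab 2007 AH.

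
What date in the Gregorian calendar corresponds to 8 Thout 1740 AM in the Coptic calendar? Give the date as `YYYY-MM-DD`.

2023-09-19

Both dates share Julian Day Number 2460207; in the Gregorian calendar that is 19 September 2023 CE.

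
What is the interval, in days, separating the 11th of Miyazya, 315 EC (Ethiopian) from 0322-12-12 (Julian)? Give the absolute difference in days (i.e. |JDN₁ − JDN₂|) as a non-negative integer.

115

JDN of the first date = 1839129.
JDN of the second date = 1839014.
|1839014 − 1839129| = 115.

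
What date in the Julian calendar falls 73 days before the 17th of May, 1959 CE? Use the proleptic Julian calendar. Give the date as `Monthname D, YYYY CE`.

The starting date is JDN 2436719; 2436719 − 73 = 2436646.
JDN 2436646 corresponds to March 5, 1959 CE.

March 5, 1959 CE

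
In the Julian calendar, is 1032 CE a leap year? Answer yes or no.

yes

1032 mod 4 = 0, so it is a leap year in the Julian calendar.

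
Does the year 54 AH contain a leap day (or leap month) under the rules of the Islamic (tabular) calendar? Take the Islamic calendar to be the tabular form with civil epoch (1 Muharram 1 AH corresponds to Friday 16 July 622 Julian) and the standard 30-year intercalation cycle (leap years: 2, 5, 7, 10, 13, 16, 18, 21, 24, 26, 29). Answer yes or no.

Year 54 AH is year 24 of its 30-year cycle; leap positions are 2, 5, 7, 10, 13, 16, 18, 21, 24, 26, 29, so it is a leap year (355 days).

yes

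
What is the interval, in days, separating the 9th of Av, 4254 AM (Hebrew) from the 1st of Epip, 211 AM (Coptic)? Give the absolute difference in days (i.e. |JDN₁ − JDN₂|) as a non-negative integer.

First date → JDN 1901700; second date → JDN 1902032.
The interval is |1901700 − 1902032| = 332 days.

332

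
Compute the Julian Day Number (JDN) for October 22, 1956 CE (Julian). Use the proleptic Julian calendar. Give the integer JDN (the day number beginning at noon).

In the Gregorian calendar the same day is 4 November 1956.
JDN 2400001 is 17 November 1858 CE (Gregorian), MJD 0; the target day is +35781 days from there, so JDN = 2435782.

2435782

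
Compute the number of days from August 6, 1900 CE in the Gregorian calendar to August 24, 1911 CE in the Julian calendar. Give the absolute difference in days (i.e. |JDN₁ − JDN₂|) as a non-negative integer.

First date → JDN 2415238; second date → JDN 2419286.
The interval is |2415238 − 2419286| = 4048 days.

4048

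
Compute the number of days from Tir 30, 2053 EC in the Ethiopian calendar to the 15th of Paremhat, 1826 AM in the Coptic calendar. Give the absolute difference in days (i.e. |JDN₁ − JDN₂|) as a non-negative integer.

First date → JDN 2473863; second date → JDN 2491805.
The interval is |2473863 − 2491805| = 17942 days.

17942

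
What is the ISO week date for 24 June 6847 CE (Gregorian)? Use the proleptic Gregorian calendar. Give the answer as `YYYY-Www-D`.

The weekday is Monday (ISO weekday 1).
That Monday belongs to ISO week 26 of ISO year 6847.

6847-W26-1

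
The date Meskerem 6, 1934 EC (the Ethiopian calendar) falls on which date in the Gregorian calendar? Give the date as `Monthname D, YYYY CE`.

Both dates share Julian Day Number 2430254; in the Gregorian calendar that is 16 September 1941 CE.

September 16, 1941 CE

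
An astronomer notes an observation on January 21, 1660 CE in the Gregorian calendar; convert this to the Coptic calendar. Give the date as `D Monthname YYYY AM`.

15 Tobi 1376 AM

Both dates share Julian Day Number 2327383; in the Coptic calendar that is 15 Tobi 1376 AM.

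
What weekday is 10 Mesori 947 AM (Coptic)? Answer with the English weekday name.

Sunday

Equivalently 10 August 1231 Gregorian, JDN 2170895.
JDN 2170895 mod 7 = 6, and JDN 0 was a Monday, so this is a Sunday.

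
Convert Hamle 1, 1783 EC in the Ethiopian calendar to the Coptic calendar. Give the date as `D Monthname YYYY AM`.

Both dates share Julian Day Number 2375396; in the Coptic calendar that is 1 Epip 1507 AM.

1 Epip 1507 AM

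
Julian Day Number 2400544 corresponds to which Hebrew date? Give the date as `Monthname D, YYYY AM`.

The Gregorian equivalent of JDN 2400544 is 13 May 1860.
In the Hebrew calendar that day is Iyar 21, 5620 AM.

Iyar 21, 5620 AM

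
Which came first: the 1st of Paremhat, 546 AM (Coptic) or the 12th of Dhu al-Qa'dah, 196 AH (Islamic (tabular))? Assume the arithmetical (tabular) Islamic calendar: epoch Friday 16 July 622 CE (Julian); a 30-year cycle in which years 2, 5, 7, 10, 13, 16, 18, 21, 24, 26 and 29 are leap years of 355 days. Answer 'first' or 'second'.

The two dates have Julian Day Numbers 2024271 and 2017847 respectively.
Since 2017847 < 2024271, the second date comes first.

second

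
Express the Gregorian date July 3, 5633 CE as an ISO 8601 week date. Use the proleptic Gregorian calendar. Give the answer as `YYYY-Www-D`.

The weekday is Sunday (ISO weekday 7).
That Sunday belongs to ISO week 26 of ISO year 5633.

5633-W26-7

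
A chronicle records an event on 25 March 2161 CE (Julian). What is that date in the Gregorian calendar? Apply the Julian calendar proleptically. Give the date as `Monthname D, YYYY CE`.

April 8, 2161 CE

At this point the Julian calendar is 14 days behind the Gregorian.
25 March 2161 Julian + 14 days → 8 April 2161 Gregorian.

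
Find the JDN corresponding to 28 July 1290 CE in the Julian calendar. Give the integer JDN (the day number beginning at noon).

In the proleptic Gregorian calendar the same day is 4 August 1290.
JDN 2400001 is 17 November 1858 CE (Gregorian), MJD 0; the target day is −207562 days from there, so JDN = 2192439.

2192439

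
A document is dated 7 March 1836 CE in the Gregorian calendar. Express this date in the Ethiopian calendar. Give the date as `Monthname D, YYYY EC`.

Julian Day Number of the source date = 2391711.
Converting JDN 2391711 to the Ethiopian calendar gives 29 Yekatit 1828 EC.

Yekatit 29, 1828 EC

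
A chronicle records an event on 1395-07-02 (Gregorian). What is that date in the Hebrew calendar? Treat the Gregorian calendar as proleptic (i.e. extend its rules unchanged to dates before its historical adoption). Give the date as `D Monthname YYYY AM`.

5 Tammuz 5155 AM

Julian Day Number of the source date = 2230756.
Converting JDN 2230756 to the Hebrew calendar gives 5 Tammuz 5155 AM.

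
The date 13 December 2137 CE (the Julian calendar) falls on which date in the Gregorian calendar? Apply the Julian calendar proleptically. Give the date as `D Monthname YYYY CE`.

27 December 2137 CE

For dates in this range the Gregorian date is 14 days ahead of the Julian.
13 December 2137 Julian + 14 days → 27 December 2137 Gregorian.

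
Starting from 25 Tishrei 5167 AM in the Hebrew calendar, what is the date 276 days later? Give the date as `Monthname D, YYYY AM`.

Counting 276 days forward from JDN 2234879 reaches JDN 2235155, which is Av 5, 5167 AM.

Av 5, 5167 AM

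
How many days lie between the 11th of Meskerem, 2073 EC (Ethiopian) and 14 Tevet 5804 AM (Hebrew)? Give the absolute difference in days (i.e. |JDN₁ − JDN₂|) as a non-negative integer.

13400

First date → JDN 2481029; second date → JDN 2467629.
The interval is |2481029 − 2467629| = 13400 days.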